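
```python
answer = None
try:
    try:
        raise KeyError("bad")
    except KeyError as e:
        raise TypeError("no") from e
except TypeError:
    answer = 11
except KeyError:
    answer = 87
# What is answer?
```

Step-by-step execution trace:
1. Inner try raises KeyError; inner `except KeyError as e` catches it.
2. `raise TypeError(...) from e` raises TypeError (KeyError is attached as __cause__, but only TypeError is active).
3. Outer `except TypeError` matches → answer = 11.
4. `except KeyError` is not reached.
Result: 11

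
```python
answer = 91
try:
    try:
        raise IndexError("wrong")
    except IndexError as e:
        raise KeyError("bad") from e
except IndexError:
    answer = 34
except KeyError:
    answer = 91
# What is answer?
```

Step-by-step execution trace:
1. Inner try raises IndexError; inner `except IndexError as e` catches it.
2. `raise KeyError(...) from e` raises KeyError (IndexError is attached as __cause__, but only KeyError is active).
3. Outer `except IndexError` does not match KeyError; skipped.
4. Outer `except KeyError` matches → answer = 91.
Result: 91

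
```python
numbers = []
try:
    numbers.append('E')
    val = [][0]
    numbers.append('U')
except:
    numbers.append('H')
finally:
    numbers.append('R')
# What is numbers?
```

Step-by-step execution trace:
1. try: `numbers.append('E')` → numbers = ['E'].
2. `val = [][0]` raises IndexError; `numbers.append('U')` is not reached.
3. bare `except` matches → `numbers.append('H')` → numbers = ['E', 'H'].
4. finally always runs: `numbers.append('R')` → numbers = ['E', 'H', 'R'].
Result: ['E', 'H', 'R']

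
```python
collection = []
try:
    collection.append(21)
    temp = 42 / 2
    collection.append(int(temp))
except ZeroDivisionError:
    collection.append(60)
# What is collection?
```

Step-by-step execution trace:
1. try: `collection.append(21)` → collection = [21].
2. `temp = 42 / 2` → temp = 21.0. No exception raised.
3. `collection.append(int(temp))` → collection = [21, 21].
4. `except ZeroDivisionError` is skipped (no exception was raised).
Result: [21, 21]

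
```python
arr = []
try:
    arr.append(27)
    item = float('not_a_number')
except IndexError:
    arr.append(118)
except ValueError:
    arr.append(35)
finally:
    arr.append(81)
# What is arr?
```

Step-by-step execution trace:
1. try: `arr.append(27)` → arr = [27].
2. `item = float('not_a_number')` raises ValueError.
3. `except IndexError` does not match ValueError; skipped.
4. `except ValueError` matches → `arr.append(35)` → arr = [27, 35].
5. finally always runs: `arr.append(81)` → arr = [27, 35, 81].
Result: [27, 35, 81]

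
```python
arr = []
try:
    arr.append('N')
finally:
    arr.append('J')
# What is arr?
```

Step-by-step execution trace:
1. try: `arr.append('N')` → arr = ['N'].
2. The try body completes without raising.
3. finally always runs: `arr.append('J')` → arr = ['N', 'J'].
Result: ['N', 'J']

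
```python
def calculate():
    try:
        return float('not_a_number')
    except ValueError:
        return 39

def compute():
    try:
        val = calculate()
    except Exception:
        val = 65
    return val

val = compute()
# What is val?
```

Step-by-step execution trace:
1. `compute()` calls `calculate()`.
2. In calculate: `float('not_a_number')` raises ValueError; `except ValueError` catches it → returns 39.
3. In compute: `val = calculate()` → val = 39. No exception reaches compute.
4. `except Exception` is skipped; compute returns 39.
5. val = 39.
Result: 39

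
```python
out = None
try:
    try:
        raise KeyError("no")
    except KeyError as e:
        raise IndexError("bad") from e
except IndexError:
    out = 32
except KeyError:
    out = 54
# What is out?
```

Step-by-step execution trace:
1. Inner try raises KeyError; inner `except KeyError as e` catches it.
2. `raise IndexError(...) from e` raises IndexError (KeyError is attached as __cause__, but only IndexError is active).
3. Outer `except IndexError` matches → out = 32.
4. `except KeyError` is not reached.
Result: 32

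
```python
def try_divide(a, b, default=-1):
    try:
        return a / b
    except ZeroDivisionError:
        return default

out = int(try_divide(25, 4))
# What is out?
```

Step-by-step execution trace:
1. `try_divide(25, 4)` enters try: `return 25 / 4` → returns 6.25. No exception raised.
2. `except ZeroDivisionError` is skipped.
3. `int(6.25)` → 6 → out = 6.
Result: 6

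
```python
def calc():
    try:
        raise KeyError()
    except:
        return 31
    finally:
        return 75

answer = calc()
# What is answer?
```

Step-by-step execution trace:
1. `calc()` enters try: `raise KeyError()` raises KeyError.
2. bare `except` matches → `return 31` sets pending return value 31.
3. Before returning, `finally: return 75` runs and overrides the pending return.
4. calc() returns 75 → answer = 75.
Result: 75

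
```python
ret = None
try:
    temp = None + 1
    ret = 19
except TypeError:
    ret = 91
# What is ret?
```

Step-by-step execution trace:
1. `temp = None + 1` raises TypeError.
2. `ret = 19` is not reached.
3. `except TypeError` matches → ret = 91.
Result: 91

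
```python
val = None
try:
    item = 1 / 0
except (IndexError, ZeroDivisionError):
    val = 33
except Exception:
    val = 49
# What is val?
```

Step-by-step execution trace:
1. `item = 1 / 0` raises ZeroDivisionError.
2. `except (IndexError, ZeroDivisionError)` matches (ZeroDivisionError is in the tuple) → val = 33.
3. `except Exception` is not reached.
Result: 33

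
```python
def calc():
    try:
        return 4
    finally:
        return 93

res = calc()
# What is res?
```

Step-by-step execution trace:
1. `calc()` enters try: `return 4` sets pending return value 4.
2. Before returning, `finally: return 93` runs and overrides the pending return.
3. calc() returns 93 → res = 93.
Result: 93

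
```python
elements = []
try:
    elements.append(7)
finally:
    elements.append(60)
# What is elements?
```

Step-by-step execution trace:
1. try: `elements.append(7)` → elements = [7].
2. The try body completes without raising.
3. finally always runs: `elements.append(60)` → elements = [7, 60].
Result: [7, 60]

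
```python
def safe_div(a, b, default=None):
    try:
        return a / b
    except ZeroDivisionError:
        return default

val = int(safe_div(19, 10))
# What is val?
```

Step-by-step execution trace:
1. `safe_div(19, 10)` enters try: `return 19 / 10` → returns 1.9. No exception raised.
2. `except ZeroDivisionError` is skipped.
3. `int(1.9)` → 1 → val = 1.
Result: 1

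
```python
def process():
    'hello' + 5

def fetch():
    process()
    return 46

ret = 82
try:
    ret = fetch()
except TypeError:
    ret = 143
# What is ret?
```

Step-by-step execution trace:
1. ret starts at 82.
2. try: `fetch()` calls `process()`.
3. `process()` evaluates `'hello' + 5`, which raises TypeError; it propagates through fetch (uncaught).
4. `return 46` in fetch is not reached; the assignment to ret does not complete.
5. `except TypeError` matches → ret = 143.
Result: 143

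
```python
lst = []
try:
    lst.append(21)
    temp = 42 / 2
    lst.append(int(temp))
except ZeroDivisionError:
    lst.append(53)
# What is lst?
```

Step-by-step execution trace:
1. try: `lst.append(21)` → lst = [21].
2. `temp = 42 / 2` → temp = 21.0. No exception raised.
3. `lst.append(int(temp))` → lst = [21, 21].
4. `except ZeroDivisionError` is skipped (no exception was raised).
Result: [21, 21]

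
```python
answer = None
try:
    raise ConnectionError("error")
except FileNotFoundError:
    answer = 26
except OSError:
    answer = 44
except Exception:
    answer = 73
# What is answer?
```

Step-by-step execution trace:
1. `raise ConnectionError(...)` raises ConnectionError.
2. `except FileNotFoundError` does not match (ConnectionError is not a subclass of FileNotFoundError); skipped.
3. `except OSError` matches (ConnectionError is a subclass of OSError) → answer = 44.
4. `except Exception` is not reached.
Result: 44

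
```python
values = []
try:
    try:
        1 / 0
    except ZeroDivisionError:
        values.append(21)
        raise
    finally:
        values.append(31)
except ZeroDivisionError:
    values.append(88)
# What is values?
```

Step-by-step execution trace:
1. Inner try: `1 / 0` raises ZeroDivisionError.
2. Inner `except ZeroDivisionError` matches → `values.append(21)` → values = [21].
3. bare `raise` re-raises ZeroDivisionError.
4. Inner `finally` runs during unwinding: `values.append(31)` → values = [21, 31].
5. Outer `except ZeroDivisionError` matches → `values.append(88)` → values = [21, 31, 88].
Result: [21, 31, 88]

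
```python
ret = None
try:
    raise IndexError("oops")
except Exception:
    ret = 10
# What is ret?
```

Step-by-step execution trace:
1. `raise IndexError(...)` raises IndexError.
2. `except Exception` matches (IndexError is a subclass of Exception) → ret = 10.
Result: 10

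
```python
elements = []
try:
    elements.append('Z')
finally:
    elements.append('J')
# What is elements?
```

Step-by-step execution trace:
1. try: `elements.append('Z')` → elements = ['Z'].
2. The try body completes without raising.
3. finally always runs: `elements.append('J')` → elements = ['Z', 'J'].
Result: ['Z', 'J']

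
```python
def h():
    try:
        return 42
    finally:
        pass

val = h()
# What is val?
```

Step-by-step execution trace:
1. `h()` enters try: `return 42` sets pending return value 42.
2. Before returning, `finally: pass` runs (no effect).
3. h() returns 42 → val = 42.
Result: 42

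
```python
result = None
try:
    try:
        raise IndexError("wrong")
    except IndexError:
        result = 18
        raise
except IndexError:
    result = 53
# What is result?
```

Step-by-step execution trace:
1. Inner try: `raise IndexError("wrong")` raises IndexError.
2. Inner `except IndexError` matches → result = 18.
3. bare `raise` re-raises the same IndexError.
4. Outer `except IndexError` matches → result = 53.
Result: 53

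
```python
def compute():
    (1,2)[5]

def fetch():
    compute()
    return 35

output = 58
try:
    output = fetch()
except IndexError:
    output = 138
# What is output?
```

Step-by-step execution trace:
1. output starts at 58.
2. try: `fetch()` calls `compute()`.
3. `compute()` evaluates `(1,2)[5]`, which raises IndexError; it propagates through fetch (uncaught).
4. `return 35` in fetch is not reached; the assignment to output does not complete.
5. `except IndexError` matches → output = 138.
Result: 138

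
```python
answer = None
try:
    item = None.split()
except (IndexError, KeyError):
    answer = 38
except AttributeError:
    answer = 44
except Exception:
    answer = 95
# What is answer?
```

Step-by-step execution trace:
1. `item = None.split()` raises AttributeError.
2. `except (IndexError, KeyError)` does not match AttributeError; skipped.
3. `except AttributeError` matches (exact type match) → answer = 44.
4. `except Exception` is not reached.
Result: 44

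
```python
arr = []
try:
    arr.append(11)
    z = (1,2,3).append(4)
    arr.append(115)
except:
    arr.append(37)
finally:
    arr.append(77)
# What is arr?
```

Step-by-step execution trace:
1. try: `arr.append(11)` → arr = [11].
2. `z = (1,2,3).append(4)` raises AttributeError; `arr.append(115)` is not reached.
3. bare `except` matches → `arr.append(37)` → arr = [11, 37].
4. finally always runs: `arr.append(77)` → arr = [11, 37, 77].
Result: [11, 37, 77]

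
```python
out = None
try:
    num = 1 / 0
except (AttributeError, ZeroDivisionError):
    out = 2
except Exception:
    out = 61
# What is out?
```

Step-by-step execution trace:
1. `num = 1 / 0` raises ZeroDivisionError.
2. `except (AttributeError, ZeroDivisionError)` matches (ZeroDivisionError is in the tuple) → out = 2.
3. `except Exception` is not reached.
Result: 2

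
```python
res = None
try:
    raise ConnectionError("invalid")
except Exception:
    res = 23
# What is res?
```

Step-by-step execution trace:
1. `raise ConnectionError(...)` raises ConnectionError.
2. `except Exception` matches (ConnectionError is a subclass of Exception) → res = 23.
Result: 23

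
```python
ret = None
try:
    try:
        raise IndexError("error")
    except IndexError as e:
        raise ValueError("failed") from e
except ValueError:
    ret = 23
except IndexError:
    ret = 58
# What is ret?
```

Step-by-step execution trace:
1. Inner try raises IndexError; inner `except IndexError as e` catches it.
2. `raise ValueError(...) from e` raises ValueError (IndexError is attached as __cause__, but only ValueError is active).
3. Outer `except ValueError` matches → ret = 23.
4. `except IndexError` is not reached.
Result: 23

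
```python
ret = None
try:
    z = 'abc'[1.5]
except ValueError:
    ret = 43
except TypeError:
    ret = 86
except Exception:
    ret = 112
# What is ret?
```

Step-by-step execution trace:
1. `z = 'abc'[1.5]` raises TypeError.
2. `except ValueError` does not match TypeError; skipped.
3. `except TypeError` matches → ret = 86.
4. Remaining except clauses are skipped.
Result: 86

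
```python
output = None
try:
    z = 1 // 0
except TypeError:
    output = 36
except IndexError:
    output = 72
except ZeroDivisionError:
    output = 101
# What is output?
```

Step-by-step execution trace:
1. `z = 1 // 0` raises ZeroDivisionError.
2. `except TypeError` does not match ZeroDivisionError; skipped.
3. `except IndexError` does not match ZeroDivisionError; skipped.
4. `except ZeroDivisionError` matches → output = 101.
Result: 101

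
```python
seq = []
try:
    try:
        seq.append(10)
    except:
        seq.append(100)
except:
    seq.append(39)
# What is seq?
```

Step-by-step execution trace:
1. Inner try: `seq.append(10)` → seq = [10]. No exception raised.
2. Inner `except` is skipped.
3. Inner try completes normally; outer `except` is skipped.
Result: [10]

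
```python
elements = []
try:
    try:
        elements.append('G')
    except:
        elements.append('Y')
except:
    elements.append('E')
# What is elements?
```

Step-by-step execution trace:
1. Inner try: `elements.append('G')` → elements = ['G']. No exception raised.
2. Inner `except` is skipped.
3. Inner try completes normally; outer `except` is skipped.
Result: ['G']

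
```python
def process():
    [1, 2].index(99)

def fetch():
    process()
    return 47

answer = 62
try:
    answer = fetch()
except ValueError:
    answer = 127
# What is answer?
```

Step-by-step execution trace:
1. answer starts at 62.
2. try: `fetch()` calls `process()`.
3. `process()` evaluates `[1, 2].index(99)`, which raises ValueError; it propagates through fetch (uncaught).
4. `return 47` in fetch is not reached; the assignment to answer does not complete.
5. `except ValueError` matches → answer = 127.
Result: 127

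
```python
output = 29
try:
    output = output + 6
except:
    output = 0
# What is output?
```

Step-by-step execution trace:
1. output starts at 29.
2. try: `output = output + 6` → output = 35. No exception raised.
3. `except` is skipped.
Result: 35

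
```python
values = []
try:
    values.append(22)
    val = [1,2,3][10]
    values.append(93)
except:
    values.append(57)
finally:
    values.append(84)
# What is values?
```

Step-by-step execution trace:
1. try: `values.append(22)` → values = [22].
2. `val = [1,2,3][10]` raises IndexError; `values.append(93)` is not reached.
3. bare `except` matches → `values.append(57)` → values = [22, 57].
4. finally always runs: `values.append(84)` → values = [22, 57, 84].
Result: [22, 57, 84]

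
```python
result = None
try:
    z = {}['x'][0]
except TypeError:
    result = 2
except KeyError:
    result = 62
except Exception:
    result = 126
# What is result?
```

Step-by-step execution trace:
1. `z = {}['x'][0]` raises KeyError.
2. `except TypeError` does not match KeyError; skipped.
3. `except KeyError` matches → result = 62.
4. Remaining except clauses are skipped.
Result: 62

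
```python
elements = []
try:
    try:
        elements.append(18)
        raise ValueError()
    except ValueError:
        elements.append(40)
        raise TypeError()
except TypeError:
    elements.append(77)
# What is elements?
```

Step-by-step execution trace:
1. Inner try: `elements.append(18)` → elements = [18].
2. `raise ValueError()` raises ValueError.
3. Inner `except ValueError` matches → `elements.append(40)` → elements = [18, 40].
4. `raise TypeError()` raises TypeError; propagates to outer try.
5. Outer `except TypeError` matches → `elements.append(77)` → elements = [18, 40, 77].
Result: [18, 40, 77]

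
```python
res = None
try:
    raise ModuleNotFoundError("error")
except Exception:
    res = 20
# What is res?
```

Step-by-step execution trace:
1. `raise ModuleNotFoundError(...)` raises ModuleNotFoundError.
2. `except Exception` matches (ModuleNotFoundError is a subclass of Exception) → res = 20.
Result: 20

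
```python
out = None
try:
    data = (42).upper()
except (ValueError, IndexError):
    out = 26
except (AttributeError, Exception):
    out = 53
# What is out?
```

Step-by-step execution trace:
1. `data = (42).upper()` raises AttributeError.
2. `except (ValueError, IndexError)` does not match AttributeError; skipped.
3. `except (AttributeError, Exception)` matches (AttributeError is in the tuple) → out = 53.
Result: 53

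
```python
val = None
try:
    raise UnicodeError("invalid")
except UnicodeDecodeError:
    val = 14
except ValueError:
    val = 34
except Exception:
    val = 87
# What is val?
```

Step-by-step execution trace:
1. `raise UnicodeError(...)` raises UnicodeError.
2. `except UnicodeDecodeError` does not match (UnicodeError is not a subclass of UnicodeDecodeError); skipped.
3. `except ValueError` matches (UnicodeError is a subclass of ValueError) → val = 34.
4. `except Exception` is not reached.
Result: 34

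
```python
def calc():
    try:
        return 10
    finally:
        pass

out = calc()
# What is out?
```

Step-by-step execution trace:
1. `calc()` enters try: `return 10` sets pending return value 10.
2. Before returning, `finally: pass` runs (no effect).
3. calc() returns 10 → out = 10.
Result: 10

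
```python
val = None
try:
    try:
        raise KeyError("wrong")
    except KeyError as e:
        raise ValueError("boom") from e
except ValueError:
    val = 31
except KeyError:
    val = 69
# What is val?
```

Step-by-step execution trace:
1. Inner try raises KeyError; inner `except KeyError as e` catches it.
2. `raise ValueError(...) from e` raises ValueError (KeyError is attached as __cause__, but only ValueError is active).
3. Outer `except ValueError` matches → val = 31.
4. `except KeyError` is not reached.
Result: 31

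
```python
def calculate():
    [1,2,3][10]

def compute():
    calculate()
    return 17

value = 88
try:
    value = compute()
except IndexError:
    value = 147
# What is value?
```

Step-by-step execution trace:
1. value starts at 88.
2. try: `compute()` calls `calculate()`.
3. `calculate()` evaluates `[1,2,3][10]`, which raises IndexError; it propagates through compute (uncaught).
4. `return 17` in compute is not reached; the assignment to value does not complete.
5. `except IndexError` matches → value = 147.
Result: 147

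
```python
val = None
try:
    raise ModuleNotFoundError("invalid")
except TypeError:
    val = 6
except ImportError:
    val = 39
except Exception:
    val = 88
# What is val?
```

Step-by-step execution trace:
1. `raise ModuleNotFoundError(...)` raises ModuleNotFoundError.
2. `except TypeError` does not match (ModuleNotFoundError is not a subclass of TypeError); skipped.
3. `except ImportError` matches (ModuleNotFoundError is a subclass of ImportError) → val = 39.
4. `except Exception` is not reached.
Result: 39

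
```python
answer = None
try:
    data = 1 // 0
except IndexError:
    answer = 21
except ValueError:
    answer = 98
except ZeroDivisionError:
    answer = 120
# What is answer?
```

Step-by-step execution trace:
1. `data = 1 // 0` raises ZeroDivisionError.
2. `except IndexError` does not match ZeroDivisionError; skipped.
3. `except ValueError` does not match ZeroDivisionError; skipped.
4. `except ZeroDivisionError` matches → answer = 120.
Result: 120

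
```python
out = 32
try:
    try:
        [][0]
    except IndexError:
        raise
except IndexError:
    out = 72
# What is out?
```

Step-by-step execution trace:
1. Inner try: `[][0]` raises IndexError.
2. Inner `except IndexError` matches; bare `raise` re-raises the same IndexError.
3. Outer `except IndexError` matches → out = 72.
Result: 72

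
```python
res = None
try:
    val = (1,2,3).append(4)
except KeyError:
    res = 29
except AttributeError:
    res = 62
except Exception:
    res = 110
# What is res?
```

Step-by-step execution trace:
1. `val = (1,2,3).append(4)` raises AttributeError.
2. `except KeyError` does not match AttributeError; skipped.
3. `except AttributeError` matches → res = 62.
4. Remaining except clauses are skipped.
Result: 62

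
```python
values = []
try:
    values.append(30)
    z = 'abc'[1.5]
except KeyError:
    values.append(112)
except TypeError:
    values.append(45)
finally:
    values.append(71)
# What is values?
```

Step-by-step execution trace:
1. try: `values.append(30)` → values = [30].
2. `z = 'abc'[1.5]` raises TypeError.
3. `except KeyError` does not match TypeError; skipped.
4. `except TypeError` matches → `values.append(45)` → values = [30, 45].
5. finally always runs: `values.append(71)` → values = [30, 45, 71].
Result: [30, 45, 71]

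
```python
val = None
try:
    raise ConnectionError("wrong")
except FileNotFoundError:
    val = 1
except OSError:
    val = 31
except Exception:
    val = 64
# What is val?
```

Step-by-step execution trace:
1. `raise ConnectionError(...)` raises ConnectionError.
2. `except FileNotFoundError` does not match (ConnectionError is not a subclass of FileNotFoundError); skipped.
3. `except OSError` matches (ConnectionError is a subclass of OSError) → val = 31.
4. `except Exception` is not reached.
Result: 31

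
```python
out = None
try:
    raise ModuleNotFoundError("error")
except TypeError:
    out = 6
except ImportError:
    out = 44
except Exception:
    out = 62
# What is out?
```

Step-by-step execution trace:
1. `raise ModuleNotFoundError(...)` raises ModuleNotFoundError.
2. `except TypeError` does not match (ModuleNotFoundError is not a subclass of TypeError); skipped.
3. `except ImportError` matches (ModuleNotFoundError is a subclass of ImportError) → out = 44.
4. `except Exception` is not reached.
Result: 44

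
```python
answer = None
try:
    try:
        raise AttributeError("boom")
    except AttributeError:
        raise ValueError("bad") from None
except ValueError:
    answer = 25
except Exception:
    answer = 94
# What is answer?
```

Step-by-step execution trace:
1. Inner try raises AttributeError; inner `except AttributeError` catches it.
2. `raise ValueError(...) from None` raises ValueError (from None suppresses __context__, but the active exception is still ValueError).
3. Outer `except ValueError` matches → answer = 25.
4. `except Exception` is not reached.
Result: 25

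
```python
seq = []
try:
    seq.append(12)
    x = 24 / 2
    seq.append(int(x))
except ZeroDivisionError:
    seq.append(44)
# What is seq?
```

Step-by-step execution trace:
1. try: `seq.append(12)` → seq = [12].
2. `x = 24 / 2` → x = 12.0. No exception raised.
3. `seq.append(int(x))` → seq = [12, 12].
4. `except ZeroDivisionError` is skipped (no exception was raised).
Result: [12, 12]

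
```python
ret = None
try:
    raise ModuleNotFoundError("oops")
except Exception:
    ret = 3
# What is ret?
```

Step-by-step execution trace:
1. `raise ModuleNotFoundError(...)` raises ModuleNotFoundError.
2. `except Exception` matches (ModuleNotFoundError is a subclass of Exception) → ret = 3.
Result: 3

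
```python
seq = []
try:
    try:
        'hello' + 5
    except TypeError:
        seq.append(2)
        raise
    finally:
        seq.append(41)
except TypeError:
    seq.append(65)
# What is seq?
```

Step-by-step execution trace:
1. Inner try: `'hello' + 5` raises TypeError.
2. Inner `except TypeError` matches → `seq.append(2)` → seq = [2].
3. bare `raise` re-raises TypeError.
4. Inner `finally` runs during unwinding: `seq.append(41)` → seq = [2, 41].
5. Outer `except TypeError` matches → `seq.append(65)` → seq = [2, 41, 65].
Result: [2, 41, 65]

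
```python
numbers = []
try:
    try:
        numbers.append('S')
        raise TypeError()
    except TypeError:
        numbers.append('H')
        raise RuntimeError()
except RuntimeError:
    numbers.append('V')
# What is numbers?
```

Step-by-step execution trace:
1. Inner try: `numbers.append('S')` → numbers = ['S'].
2. `raise TypeError()` raises TypeError.
3. Inner `except TypeError` matches → `numbers.append('H')` → numbers = ['S', 'H'].
4. `raise RuntimeError()` raises RuntimeError; propagates to outer try.
5. Outer `except RuntimeError` matches → `numbers.append('V')` → numbers = ['S', 'H', 'V'].
Result: ['S', 'H', 'V']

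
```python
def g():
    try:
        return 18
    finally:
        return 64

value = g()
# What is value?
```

Step-by-step execution trace:
1. `g()` enters try: `return 18` sets pending return value 18.
2. Before returning, `finally: return 64` runs and overrides the pending return.
3. g() returns 64 → value = 64.
Result: 64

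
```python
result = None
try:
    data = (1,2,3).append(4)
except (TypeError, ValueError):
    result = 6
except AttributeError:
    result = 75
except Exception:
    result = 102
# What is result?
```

Step-by-step execution trace:
1. `data = (1,2,3).append(4)` raises AttributeError.
2. `except (TypeError, ValueError)` does not match AttributeError; skipped.
3. `except AttributeError` matches (exact type match) → result = 75.
4. `except Exception` is not reached.
Result: 75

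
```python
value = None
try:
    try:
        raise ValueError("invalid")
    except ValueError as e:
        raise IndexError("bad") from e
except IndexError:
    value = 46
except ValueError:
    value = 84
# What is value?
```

Step-by-step execution trace:
1. Inner try raises ValueError; inner `except ValueError as e` catches it.
2. `raise IndexError(...) from e` raises IndexError (ValueError is attached as __cause__, but only IndexError is active).
3. Outer `except IndexError` matches → value = 46.
4. `except ValueError` is not reached.
Result: 46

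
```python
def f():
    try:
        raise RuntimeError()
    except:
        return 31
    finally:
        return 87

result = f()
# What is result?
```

Step-by-step execution trace:
1. `f()` enters try: `raise RuntimeError()` raises RuntimeError.
2. bare `except` matches → `return 31` sets pending return value 31.
3. Before returning, `finally: return 87` runs and overrides the pending return.
4. f() returns 87 → result = 87.
Result: 87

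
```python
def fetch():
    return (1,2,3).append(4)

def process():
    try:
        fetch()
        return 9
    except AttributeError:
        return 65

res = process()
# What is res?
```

Step-by-step execution trace:
1. `process()` calls `fetch()`.
2. `fetch()` evaluates `(1,2,3).append(4)`, which raises AttributeError; it propagates to the caller.
3. `return 9` is not reached.
4. `except AttributeError` in process matches → returns 65.
5. res = 65.
Result: 65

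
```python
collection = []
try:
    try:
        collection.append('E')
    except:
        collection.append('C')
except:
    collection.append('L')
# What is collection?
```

Step-by-step execution trace:
1. Inner try: `collection.append('E')` → collection = ['E']. No exception raised.
2. Inner `except` is skipped.
3. Inner try completes normally; outer `except` is skipped.
Result: ['E']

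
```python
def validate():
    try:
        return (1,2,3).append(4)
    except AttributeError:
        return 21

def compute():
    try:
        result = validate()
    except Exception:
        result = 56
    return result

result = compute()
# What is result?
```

Step-by-step execution trace:
1. `compute()` calls `validate()`.
2. In validate: `(1,2,3).append(4)` raises AttributeError; `except AttributeError` catches it → returns 21.
3. In compute: `result = validate()` → result = 21. No exception reaches compute.
4. `except Exception` is skipped; compute returns 21.
5. result = 21.
Result: 21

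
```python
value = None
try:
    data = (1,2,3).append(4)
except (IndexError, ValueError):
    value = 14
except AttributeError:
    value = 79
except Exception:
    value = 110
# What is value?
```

Step-by-step execution trace:
1. `data = (1,2,3).append(4)` raises AttributeError.
2. `except (IndexError, ValueError)` does not match AttributeError; skipped.
3. `except AttributeError` matches (exact type match) → value = 79.
4. `except Exception` is not reached.
Result: 79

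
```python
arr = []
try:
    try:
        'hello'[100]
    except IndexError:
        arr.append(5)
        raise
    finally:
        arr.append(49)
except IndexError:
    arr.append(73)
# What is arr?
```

Step-by-step execution trace:
1. Inner try: `'hello'[100]` raises IndexError.
2. Inner `except IndexError` matches → `arr.append(5)` → arr = [5].
3. bare `raise` re-raises IndexError.
4. Inner `finally` runs during unwinding: `arr.append(49)` → arr = [5, 49].
5. Outer `except IndexError` matches → `arr.append(73)` → arr = [5, 49, 73].
Result: [5, 49, 73]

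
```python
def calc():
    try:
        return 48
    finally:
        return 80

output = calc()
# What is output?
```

Step-by-step execution trace:
1. `calc()` enters try: `return 48` sets pending return value 48.
2. Before returning, `finally: return 80` runs and overrides the pending return.
3. calc() returns 80 → output = 80.
Result: 80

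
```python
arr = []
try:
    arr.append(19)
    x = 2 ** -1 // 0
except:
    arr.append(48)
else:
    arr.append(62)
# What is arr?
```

Step-by-step execution trace:
1. try: `arr.append(19)` → arr = [19].
2. `x = 2 ** -1 // 0` raises ZeroDivisionError.
3. bare `except` matches → `arr.append(48)` → arr = [19, 48].
4. `else` is skipped (an exception was raised).
Result: [19, 48]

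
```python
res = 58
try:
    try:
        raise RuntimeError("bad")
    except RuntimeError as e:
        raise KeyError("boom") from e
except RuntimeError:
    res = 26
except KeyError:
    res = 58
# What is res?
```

Step-by-step execution trace:
1. Inner try raises RuntimeError; inner `except RuntimeError as e` catches it.
2. `raise KeyError(...) from e` raises KeyError (RuntimeError is attached as __cause__, but only KeyError is active).
3. Outer `except RuntimeError` does not match KeyError; skipped.
4. Outer `except KeyError` matches → res = 58.
Result: 58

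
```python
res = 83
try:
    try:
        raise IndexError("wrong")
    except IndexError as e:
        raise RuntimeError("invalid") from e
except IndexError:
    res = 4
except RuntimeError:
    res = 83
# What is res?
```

Step-by-step execution trace:
1. Inner try raises IndexError; inner `except IndexError as e` catches it.
2. `raise RuntimeError(...) from e` raises RuntimeError (IndexError is attached as __cause__, but only RuntimeError is active).
3. Outer `except IndexError` does not match RuntimeError; skipped.
4. Outer `except RuntimeError` matches → res = 83.
Result: 83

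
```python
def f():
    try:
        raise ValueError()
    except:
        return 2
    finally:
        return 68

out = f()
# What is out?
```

Step-by-step execution trace:
1. `f()` enters try: `raise ValueError()` raises ValueError.
2. bare `except` matches → `return 2` sets pending return value 2.
3. Before returning, `finally: return 68` runs and overrides the pending return.
4. f() returns 68 → out = 68.
Result: 68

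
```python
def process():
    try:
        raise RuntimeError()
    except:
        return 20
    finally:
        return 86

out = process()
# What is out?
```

Step-by-step execution trace:
1. `process()` enters try: `raise RuntimeError()` raises RuntimeError.
2. bare `except` matches → `return 20` sets pending return value 20.
3. Before returning, `finally: return 86` runs and overrides the pending return.
4. process() returns 86 → out = 86.
Result: 86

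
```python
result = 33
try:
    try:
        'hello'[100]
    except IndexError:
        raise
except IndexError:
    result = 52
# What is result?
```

Step-by-step execution trace:
1. Inner try: `'hello'[100]` raises IndexError.
2. Inner `except IndexError` matches; bare `raise` re-raises the same IndexError.
3. Outer `except IndexError` matches → result = 52.
Result: 52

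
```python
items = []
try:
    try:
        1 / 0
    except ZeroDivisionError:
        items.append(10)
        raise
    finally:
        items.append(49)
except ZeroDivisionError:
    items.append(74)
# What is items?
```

Step-by-step execution trace:
1. Inner try: `1 / 0` raises ZeroDivisionError.
2. Inner `except ZeroDivisionError` matches → `items.append(10)` → items = [10].
3. bare `raise` re-raises ZeroDivisionError.
4. Inner `finally` runs during unwinding: `items.append(49)` → items = [10, 49].
5. Outer `except ZeroDivisionError` matches → `items.append(74)` → items = [10, 49, 74].
Result: [10, 49, 74]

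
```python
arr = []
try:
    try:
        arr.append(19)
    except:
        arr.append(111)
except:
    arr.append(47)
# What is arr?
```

Step-by-step execution trace:
1. Inner try: `arr.append(19)` → arr = [19]. No exception raised.
2. Inner `except` is skipped.
3. Inner try completes normally; outer `except` is skipped.
Result: [19]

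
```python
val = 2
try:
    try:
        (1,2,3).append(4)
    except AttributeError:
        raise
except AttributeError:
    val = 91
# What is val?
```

Step-by-step execution trace:
1. Inner try: `(1,2,3).append(4)` raises AttributeError.
2. Inner `except AttributeError` matches; bare `raise` re-raises the same AttributeError.
3. Outer `except AttributeError` matches → val = 91.
Result: 91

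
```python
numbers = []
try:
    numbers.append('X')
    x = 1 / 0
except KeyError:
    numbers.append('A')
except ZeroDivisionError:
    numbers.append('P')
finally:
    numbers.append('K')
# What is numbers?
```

Step-by-step execution trace:
1. try: `numbers.append('X')` → numbers = ['X'].
2. `x = 1 / 0` raises ZeroDivisionError.
3. `except KeyError` does not match ZeroDivisionError; skipped.
4. `except ZeroDivisionError` matches → `numbers.append('P')` → numbers = ['X', 'P'].
5. finally always runs: `numbers.append('K')` → numbers = ['X', 'P', 'K'].
Result: ['X', 'P', 'K']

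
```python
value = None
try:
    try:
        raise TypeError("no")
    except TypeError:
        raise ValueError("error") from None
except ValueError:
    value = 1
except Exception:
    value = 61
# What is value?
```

Step-by-step execution trace:
1. Inner try raises TypeError; inner `except TypeError` catches it.
2. `raise ValueError(...) from None` raises ValueError (from None suppresses __context__, but the active exception is still ValueError).
3. Outer `except ValueError` matches → value = 1.
4. `except Exception` is not reached.
Result: 1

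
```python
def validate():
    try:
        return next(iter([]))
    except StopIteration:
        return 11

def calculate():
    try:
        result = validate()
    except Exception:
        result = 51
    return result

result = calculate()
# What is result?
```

Step-by-step execution trace:
1. `calculate()` calls `validate()`.
2. In validate: `next(iter([]))` raises StopIteration; `except StopIteration` catches it → returns 11.
3. In calculate: `result = validate()` → result = 11. No exception reaches calculate.
4. `except Exception` is skipped; calculate returns 11.
5. result = 11.
Result: 11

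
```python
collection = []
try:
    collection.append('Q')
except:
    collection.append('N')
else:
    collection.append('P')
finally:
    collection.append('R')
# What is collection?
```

Step-by-step execution trace:
1. try: `collection.append('Q')` → collection = ['Q']. No exception raised.
2. `except` is skipped.
3. `else` runs: `collection.append('P')` → collection = ['Q', 'P'].
4. `finally` always runs: `collection.append('R')` → collection = ['Q', 'P', 'R'].
Result: ['Q', 'P', 'R']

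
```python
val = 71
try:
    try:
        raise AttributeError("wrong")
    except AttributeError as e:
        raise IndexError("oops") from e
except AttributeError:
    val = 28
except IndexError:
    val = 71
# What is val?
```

Step-by-step execution trace:
1. Inner try raises AttributeError; inner `except AttributeError as e` catches it.
2. `raise IndexError(...) from e` raises IndexError (AttributeError is attached as __cause__, but only IndexError is active).
3. Outer `except AttributeError` does not match IndexError; skipped.
4. Outer `except IndexError` matches → val = 71.
Result: 71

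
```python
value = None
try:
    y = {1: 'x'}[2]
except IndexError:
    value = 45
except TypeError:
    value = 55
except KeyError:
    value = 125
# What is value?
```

Step-by-step execution trace:
1. `y = {1: 'x'}[2]` raises KeyError.
2. `except IndexError` does not match KeyError; skipped.
3. `except TypeError` does not match KeyError; skipped.
4. `except KeyError` matches → value = 125.
Result: 125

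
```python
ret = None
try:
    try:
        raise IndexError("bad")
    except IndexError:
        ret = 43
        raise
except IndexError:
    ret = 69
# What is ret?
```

Step-by-step execution trace:
1. Inner try: `raise IndexError("bad")` raises IndexError.
2. Inner `except IndexError` matches → ret = 43.
3. bare `raise` re-raises the same IndexError.
4. Outer `except IndexError` matches → ret = 69.
Result: 69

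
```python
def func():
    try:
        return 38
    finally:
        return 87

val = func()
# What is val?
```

Step-by-step execution trace:
1. `func()` enters try: `return 38` sets pending return value 38.
2. Before returning, `finally: return 87` runs and overrides the pending return.
3. func() returns 87 → val = 87.
Result: 87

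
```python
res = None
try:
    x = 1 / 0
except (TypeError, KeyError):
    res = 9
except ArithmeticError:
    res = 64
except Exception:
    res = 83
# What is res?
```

Step-by-step execution trace:
1. `x = 1 / 0` raises ZeroDivisionError.
2. `except (TypeError, KeyError)` does not match ZeroDivisionError; skipped.
3. `except ArithmeticError` matches (ZeroDivisionError is a subclass of ArithmeticError) → res = 64.
4. `except Exception` is not reached.
Result: 64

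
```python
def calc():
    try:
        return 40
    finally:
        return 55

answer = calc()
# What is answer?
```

Step-by-step execution trace:
1. `calc()` enters try: `return 40` sets pending return value 40.
2. Before returning, `finally: return 55` runs and overrides the pending return.
3. calc() returns 55 → answer = 55.
Result: 55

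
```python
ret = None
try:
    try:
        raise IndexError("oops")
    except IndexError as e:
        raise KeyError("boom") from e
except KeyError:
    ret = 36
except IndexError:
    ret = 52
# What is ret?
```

Step-by-step execution trace:
1. Inner try raises IndexError; inner `except IndexError as e` catches it.
2. `raise KeyError(...) from e` raises KeyError (IndexError is attached as __cause__, but only KeyError is active).
3. Outer `except KeyError` matches → ret = 36.
4. `except IndexError` is not reached.
Result: 36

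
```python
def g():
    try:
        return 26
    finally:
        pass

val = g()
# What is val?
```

Step-by-step execution trace:
1. `g()` enters try: `return 26` sets pending return value 26.
2. Before returning, `finally: pass` runs (no effect).
3. g() returns 26 → val = 26.
Result: 26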